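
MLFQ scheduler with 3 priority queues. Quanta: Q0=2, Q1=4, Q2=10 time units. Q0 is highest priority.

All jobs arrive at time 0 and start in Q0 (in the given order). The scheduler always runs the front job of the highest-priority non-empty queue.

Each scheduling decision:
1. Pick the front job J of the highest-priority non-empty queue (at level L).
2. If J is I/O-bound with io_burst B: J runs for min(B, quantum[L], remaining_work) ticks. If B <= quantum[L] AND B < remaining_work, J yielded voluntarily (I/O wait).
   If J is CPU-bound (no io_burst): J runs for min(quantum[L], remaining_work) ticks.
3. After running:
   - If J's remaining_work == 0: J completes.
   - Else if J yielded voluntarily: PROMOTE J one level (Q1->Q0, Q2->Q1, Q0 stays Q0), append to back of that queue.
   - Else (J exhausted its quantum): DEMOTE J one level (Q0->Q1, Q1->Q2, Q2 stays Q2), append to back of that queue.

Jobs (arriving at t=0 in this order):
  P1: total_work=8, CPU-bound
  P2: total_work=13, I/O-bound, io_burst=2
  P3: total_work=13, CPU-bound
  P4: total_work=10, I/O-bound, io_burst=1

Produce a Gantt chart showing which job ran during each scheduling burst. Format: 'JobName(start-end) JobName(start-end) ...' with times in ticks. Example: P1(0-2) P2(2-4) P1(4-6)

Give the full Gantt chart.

Answer: P1(0-2) P2(2-4) P3(4-6) P4(6-7) P2(7-9) P4(9-10) P2(10-12) P4(12-13) P2(13-15) P4(15-16) P2(16-18) P4(18-19) P2(19-21) P4(21-22) P2(22-23) P4(23-24) P4(24-25) P4(25-26) P4(26-27) P1(27-31) P3(31-35) P1(35-37) P3(37-44)

Derivation:
t=0-2: P1@Q0 runs 2, rem=6, quantum used, demote→Q1. Q0=[P2,P3,P4] Q1=[P1] Q2=[]
t=2-4: P2@Q0 runs 2, rem=11, I/O yield, promote→Q0. Q0=[P3,P4,P2] Q1=[P1] Q2=[]
t=4-6: P3@Q0 runs 2, rem=11, quantum used, demote→Q1. Q0=[P4,P2] Q1=[P1,P3] Q2=[]
t=6-7: P4@Q0 runs 1, rem=9, I/O yield, promote→Q0. Q0=[P2,P4] Q1=[P1,P3] Q2=[]
t=7-9: P2@Q0 runs 2, rem=9, I/O yield, promote→Q0. Q0=[P4,P2] Q1=[P1,P3] Q2=[]
t=9-10: P4@Q0 runs 1, rem=8, I/O yield, promote→Q0. Q0=[P2,P4] Q1=[P1,P3] Q2=[]
t=10-12: P2@Q0 runs 2, rem=7, I/O yield, promote→Q0. Q0=[P4,P2] Q1=[P1,P3] Q2=[]
t=12-13: P4@Q0 runs 1, rem=7, I/O yield, promote→Q0. Q0=[P2,P4] Q1=[P1,P3] Q2=[]
t=13-15: P2@Q0 runs 2, rem=5, I/O yield, promote→Q0. Q0=[P4,P2] Q1=[P1,P3] Q2=[]
t=15-16: P4@Q0 runs 1, rem=6, I/O yield, promote→Q0. Q0=[P2,P4] Q1=[P1,P3] Q2=[]
t=16-18: P2@Q0 runs 2, rem=3, I/O yield, promote→Q0. Q0=[P4,P2] Q1=[P1,P3] Q2=[]
t=18-19: P4@Q0 runs 1, rem=5, I/O yield, promote→Q0. Q0=[P2,P4] Q1=[P1,P3] Q2=[]
t=19-21: P2@Q0 runs 2, rem=1, I/O yield, promote→Q0. Q0=[P4,P2] Q1=[P1,P3] Q2=[]
t=21-22: P4@Q0 runs 1, rem=4, I/O yield, promote→Q0. Q0=[P2,P4] Q1=[P1,P3] Q2=[]
t=22-23: P2@Q0 runs 1, rem=0, completes. Q0=[P4] Q1=[P1,P3] Q2=[]
t=23-24: P4@Q0 runs 1, rem=3, I/O yield, promote→Q0. Q0=[P4] Q1=[P1,P3] Q2=[]
t=24-25: P4@Q0 runs 1, rem=2, I/O yield, promote→Q0. Q0=[P4] Q1=[P1,P3] Q2=[]
t=25-26: P4@Q0 runs 1, rem=1, I/O yield, promote→Q0. Q0=[P4] Q1=[P1,P3] Q2=[]
t=26-27: P4@Q0 runs 1, rem=0, completes. Q0=[] Q1=[P1,P3] Q2=[]
t=27-31: P1@Q1 runs 4, rem=2, quantum used, demote→Q2. Q0=[] Q1=[P3] Q2=[P1]
t=31-35: P3@Q1 runs 4, rem=7, quantum used, demote→Q2. Q0=[] Q1=[] Q2=[P1,P3]
t=35-37: P1@Q2 runs 2, rem=0, completes. Q0=[] Q1=[] Q2=[P3]
t=37-44: P3@Q2 runs 7, rem=0, completes. Q0=[] Q1=[] Q2=[]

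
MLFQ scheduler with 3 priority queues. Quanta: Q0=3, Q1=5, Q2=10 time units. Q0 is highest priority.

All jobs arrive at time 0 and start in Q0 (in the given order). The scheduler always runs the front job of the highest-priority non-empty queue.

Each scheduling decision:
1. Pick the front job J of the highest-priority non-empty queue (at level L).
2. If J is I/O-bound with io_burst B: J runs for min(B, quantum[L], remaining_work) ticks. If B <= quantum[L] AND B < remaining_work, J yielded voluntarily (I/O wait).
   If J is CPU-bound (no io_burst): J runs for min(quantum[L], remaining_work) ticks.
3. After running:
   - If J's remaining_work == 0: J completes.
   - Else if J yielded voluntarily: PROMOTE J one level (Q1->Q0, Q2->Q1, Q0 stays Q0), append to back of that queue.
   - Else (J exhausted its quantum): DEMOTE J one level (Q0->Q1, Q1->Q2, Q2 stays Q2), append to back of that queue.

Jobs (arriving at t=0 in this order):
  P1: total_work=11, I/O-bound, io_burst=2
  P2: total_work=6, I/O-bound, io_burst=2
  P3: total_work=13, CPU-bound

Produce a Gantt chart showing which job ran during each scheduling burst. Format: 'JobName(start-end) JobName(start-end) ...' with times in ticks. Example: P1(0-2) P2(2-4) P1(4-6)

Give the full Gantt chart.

t=0-2: P1@Q0 runs 2, rem=9, I/O yield, promote→Q0. Q0=[P2,P3,P1] Q1=[] Q2=[]
t=2-4: P2@Q0 runs 2, rem=4, I/O yield, promote→Q0. Q0=[P3,P1,P2] Q1=[] Q2=[]
t=4-7: P3@Q0 runs 3, rem=10, quantum used, demote→Q1. Q0=[P1,P2] Q1=[P3] Q2=[]
t=7-9: P1@Q0 runs 2, rem=7, I/O yield, promote→Q0. Q0=[P2,P1] Q1=[P3] Q2=[]
t=9-11: P2@Q0 runs 2, rem=2, I/O yield, promote→Q0. Q0=[P1,P2] Q1=[P3] Q2=[]
t=11-13: P1@Q0 runs 2, rem=5, I/O yield, promote→Q0. Q0=[P2,P1] Q1=[P3] Q2=[]
t=13-15: P2@Q0 runs 2, rem=0, completes. Q0=[P1] Q1=[P3] Q2=[]
t=15-17: P1@Q0 runs 2, rem=3, I/O yield, promote→Q0. Q0=[P1] Q1=[P3] Q2=[]
t=17-19: P1@Q0 runs 2, rem=1, I/O yield, promote→Q0. Q0=[P1] Q1=[P3] Q2=[]
t=19-20: P1@Q0 runs 1, rem=0, completes. Q0=[] Q1=[P3] Q2=[]
t=20-25: P3@Q1 runs 5, rem=5, quantum used, demote→Q2. Q0=[] Q1=[] Q2=[P3]
t=25-30: P3@Q2 runs 5, rem=0, completes. Q0=[] Q1=[] Q2=[]

Answer: P1(0-2) P2(2-4) P3(4-7) P1(7-9) P2(9-11) P1(11-13) P2(13-15) P1(15-17) P1(17-19) P1(19-20) P3(20-25) P3(25-30)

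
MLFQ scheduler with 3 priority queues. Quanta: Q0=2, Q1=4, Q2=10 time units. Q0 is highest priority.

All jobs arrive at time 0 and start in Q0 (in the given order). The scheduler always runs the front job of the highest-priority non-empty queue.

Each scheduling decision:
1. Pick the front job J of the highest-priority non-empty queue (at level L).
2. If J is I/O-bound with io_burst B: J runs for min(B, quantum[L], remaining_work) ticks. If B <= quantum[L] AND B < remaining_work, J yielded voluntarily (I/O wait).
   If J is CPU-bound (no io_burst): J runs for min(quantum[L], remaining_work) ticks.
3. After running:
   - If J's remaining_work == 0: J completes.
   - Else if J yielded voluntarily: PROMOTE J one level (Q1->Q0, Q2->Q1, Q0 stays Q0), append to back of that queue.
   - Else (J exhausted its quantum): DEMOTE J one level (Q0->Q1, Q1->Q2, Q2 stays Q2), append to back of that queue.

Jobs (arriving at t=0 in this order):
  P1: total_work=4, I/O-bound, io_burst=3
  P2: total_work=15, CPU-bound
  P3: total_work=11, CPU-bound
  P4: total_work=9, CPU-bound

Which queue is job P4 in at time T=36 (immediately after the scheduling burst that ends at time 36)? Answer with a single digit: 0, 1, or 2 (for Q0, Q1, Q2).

t=0-2: P1@Q0 runs 2, rem=2, quantum used, demote→Q1. Q0=[P2,P3,P4] Q1=[P1] Q2=[]
t=2-4: P2@Q0 runs 2, rem=13, quantum used, demote→Q1. Q0=[P3,P4] Q1=[P1,P2] Q2=[]
t=4-6: P3@Q0 runs 2, rem=9, quantum used, demote→Q1. Q0=[P4] Q1=[P1,P2,P3] Q2=[]
t=6-8: P4@Q0 runs 2, rem=7, quantum used, demote→Q1. Q0=[] Q1=[P1,P2,P3,P4] Q2=[]
t=8-10: P1@Q1 runs 2, rem=0, completes. Q0=[] Q1=[P2,P3,P4] Q2=[]
t=10-14: P2@Q1 runs 4, rem=9, quantum used, demote→Q2. Q0=[] Q1=[P3,P4] Q2=[P2]
t=14-18: P3@Q1 runs 4, rem=5, quantum used, demote→Q2. Q0=[] Q1=[P4] Q2=[P2,P3]
t=18-22: P4@Q1 runs 4, rem=3, quantum used, demote→Q2. Q0=[] Q1=[] Q2=[P2,P3,P4]
t=22-31: P2@Q2 runs 9, rem=0, completes. Q0=[] Q1=[] Q2=[P3,P4]
t=31-36: P3@Q2 runs 5, rem=0, completes. Q0=[] Q1=[] Q2=[P4]
t=36-39: P4@Q2 runs 3, rem=0, completes. Q0=[] Q1=[] Q2=[]

Answer: 2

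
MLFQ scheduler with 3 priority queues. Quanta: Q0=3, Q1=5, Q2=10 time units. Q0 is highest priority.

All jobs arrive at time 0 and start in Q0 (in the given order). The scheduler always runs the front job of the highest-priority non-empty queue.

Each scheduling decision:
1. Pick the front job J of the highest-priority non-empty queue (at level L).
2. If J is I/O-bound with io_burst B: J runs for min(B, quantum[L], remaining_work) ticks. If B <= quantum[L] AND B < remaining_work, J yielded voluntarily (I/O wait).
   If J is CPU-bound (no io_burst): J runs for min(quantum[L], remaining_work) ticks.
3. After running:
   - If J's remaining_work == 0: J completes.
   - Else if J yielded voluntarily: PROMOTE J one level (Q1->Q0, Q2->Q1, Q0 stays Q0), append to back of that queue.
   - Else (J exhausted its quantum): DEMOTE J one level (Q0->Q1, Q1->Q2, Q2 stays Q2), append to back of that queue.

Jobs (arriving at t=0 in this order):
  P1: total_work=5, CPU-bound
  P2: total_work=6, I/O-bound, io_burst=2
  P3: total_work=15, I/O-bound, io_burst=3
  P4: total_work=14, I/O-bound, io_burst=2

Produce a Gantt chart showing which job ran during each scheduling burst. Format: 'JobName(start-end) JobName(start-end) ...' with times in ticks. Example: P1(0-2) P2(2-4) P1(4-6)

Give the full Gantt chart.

t=0-3: P1@Q0 runs 3, rem=2, quantum used, demote→Q1. Q0=[P2,P3,P4] Q1=[P1] Q2=[]
t=3-5: P2@Q0 runs 2, rem=4, I/O yield, promote→Q0. Q0=[P3,P4,P2] Q1=[P1] Q2=[]
t=5-8: P3@Q0 runs 3, rem=12, I/O yield, promote→Q0. Q0=[P4,P2,P3] Q1=[P1] Q2=[]
t=8-10: P4@Q0 runs 2, rem=12, I/O yield, promote→Q0. Q0=[P2,P3,P4] Q1=[P1] Q2=[]
t=10-12: P2@Q0 runs 2, rem=2, I/O yield, promote→Q0. Q0=[P3,P4,P2] Q1=[P1] Q2=[]
t=12-15: P3@Q0 runs 3, rem=9, I/O yield, promote→Q0. Q0=[P4,P2,P3] Q1=[P1] Q2=[]
t=15-17: P4@Q0 runs 2, rem=10, I/O yield, promote→Q0. Q0=[P2,P3,P4] Q1=[P1] Q2=[]
t=17-19: P2@Q0 runs 2, rem=0, completes. Q0=[P3,P4] Q1=[P1] Q2=[]
t=19-22: P3@Q0 runs 3, rem=6, I/O yield, promote→Q0. Q0=[P4,P3] Q1=[P1] Q2=[]
t=22-24: P4@Q0 runs 2, rem=8, I/O yield, promote→Q0. Q0=[P3,P4] Q1=[P1] Q2=[]
t=24-27: P3@Q0 runs 3, rem=3, I/O yield, promote→Q0. Q0=[P4,P3] Q1=[P1] Q2=[]
t=27-29: P4@Q0 runs 2, rem=6, I/O yield, promote→Q0. Q0=[P3,P4] Q1=[P1] Q2=[]
t=29-32: P3@Q0 runs 3, rem=0, completes. Q0=[P4] Q1=[P1] Q2=[]
t=32-34: P4@Q0 runs 2, rem=4, I/O yield, promote→Q0. Q0=[P4] Q1=[P1] Q2=[]
t=34-36: P4@Q0 runs 2, rem=2, I/O yield, promote→Q0. Q0=[P4] Q1=[P1] Q2=[]
t=36-38: P4@Q0 runs 2, rem=0, completes. Q0=[] Q1=[P1] Q2=[]
t=38-40: P1@Q1 runs 2, rem=0, completes. Q0=[] Q1=[] Q2=[]

Answer: P1(0-3) P2(3-5) P3(5-8) P4(8-10) P2(10-12) P3(12-15) P4(15-17) P2(17-19) P3(19-22) P4(22-24) P3(24-27) P4(27-29) P3(29-32) P4(32-34) P4(34-36) P4(36-38) P1(38-40)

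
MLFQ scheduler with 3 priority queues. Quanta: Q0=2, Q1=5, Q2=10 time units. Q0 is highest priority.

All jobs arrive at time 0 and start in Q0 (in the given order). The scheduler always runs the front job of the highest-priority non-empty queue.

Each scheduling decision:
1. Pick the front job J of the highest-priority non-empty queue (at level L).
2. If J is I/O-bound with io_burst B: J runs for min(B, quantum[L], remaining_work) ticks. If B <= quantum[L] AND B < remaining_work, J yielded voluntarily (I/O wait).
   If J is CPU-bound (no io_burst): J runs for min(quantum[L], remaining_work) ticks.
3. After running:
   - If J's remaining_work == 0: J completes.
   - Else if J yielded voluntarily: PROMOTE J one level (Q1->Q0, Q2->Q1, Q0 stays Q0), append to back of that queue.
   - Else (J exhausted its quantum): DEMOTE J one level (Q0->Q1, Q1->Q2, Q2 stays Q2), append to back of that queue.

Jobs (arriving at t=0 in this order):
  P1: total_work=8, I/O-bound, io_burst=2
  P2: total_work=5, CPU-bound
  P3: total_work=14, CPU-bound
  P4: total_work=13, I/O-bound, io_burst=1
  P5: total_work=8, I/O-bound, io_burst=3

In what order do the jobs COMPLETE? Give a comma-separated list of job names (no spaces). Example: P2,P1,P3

t=0-2: P1@Q0 runs 2, rem=6, I/O yield, promote→Q0. Q0=[P2,P3,P4,P5,P1] Q1=[] Q2=[]
t=2-4: P2@Q0 runs 2, rem=3, quantum used, demote→Q1. Q0=[P3,P4,P5,P1] Q1=[P2] Q2=[]
t=4-6: P3@Q0 runs 2, rem=12, quantum used, demote→Q1. Q0=[P4,P5,P1] Q1=[P2,P3] Q2=[]
t=6-7: P4@Q0 runs 1, rem=12, I/O yield, promote→Q0. Q0=[P5,P1,P4] Q1=[P2,P3] Q2=[]
t=7-9: P5@Q0 runs 2, rem=6, quantum used, demote→Q1. Q0=[P1,P4] Q1=[P2,P3,P5] Q2=[]
t=9-11: P1@Q0 runs 2, rem=4, I/O yield, promote→Q0. Q0=[P4,P1] Q1=[P2,P3,P5] Q2=[]
t=11-12: P4@Q0 runs 1, rem=11, I/O yield, promote→Q0. Q0=[P1,P4] Q1=[P2,P3,P5] Q2=[]
t=12-14: P1@Q0 runs 2, rem=2, I/O yield, promote→Q0. Q0=[P4,P1] Q1=[P2,P3,P5] Q2=[]
t=14-15: P4@Q0 runs 1, rem=10, I/O yield, promote→Q0. Q0=[P1,P4] Q1=[P2,P3,P5] Q2=[]
t=15-17: P1@Q0 runs 2, rem=0, completes. Q0=[P4] Q1=[P2,P3,P5] Q2=[]
t=17-18: P4@Q0 runs 1, rem=9, I/O yield, promote→Q0. Q0=[P4] Q1=[P2,P3,P5] Q2=[]
t=18-19: P4@Q0 runs 1, rem=8, I/O yield, promote→Q0. Q0=[P4] Q1=[P2,P3,P5] Q2=[]
t=19-20: P4@Q0 runs 1, rem=7, I/O yield, promote→Q0. Q0=[P4] Q1=[P2,P3,P5] Q2=[]
t=20-21: P4@Q0 runs 1, rem=6, I/O yield, promote→Q0. Q0=[P4] Q1=[P2,P3,P5] Q2=[]
t=21-22: P4@Q0 runs 1, rem=5, I/O yield, promote→Q0. Q0=[P4] Q1=[P2,P3,P5] Q2=[]
t=22-23: P4@Q0 runs 1, rem=4, I/O yield, promote→Q0. Q0=[P4] Q1=[P2,P3,P5] Q2=[]
t=23-24: P4@Q0 runs 1, rem=3, I/O yield, promote→Q0. Q0=[P4] Q1=[P2,P3,P5] Q2=[]
t=24-25: P4@Q0 runs 1, rem=2, I/O yield, promote→Q0. Q0=[P4] Q1=[P2,P3,P5] Q2=[]
t=25-26: P4@Q0 runs 1, rem=1, I/O yield, promote→Q0. Q0=[P4] Q1=[P2,P3,P5] Q2=[]
t=26-27: P4@Q0 runs 1, rem=0, completes. Q0=[] Q1=[P2,P3,P5] Q2=[]
t=27-30: P2@Q1 runs 3, rem=0, completes. Q0=[] Q1=[P3,P5] Q2=[]
t=30-35: P3@Q1 runs 5, rem=7, quantum used, demote→Q2. Q0=[] Q1=[P5] Q2=[P3]
t=35-38: P5@Q1 runs 3, rem=3, I/O yield, promote→Q0. Q0=[P5] Q1=[] Q2=[P3]
t=38-40: P5@Q0 runs 2, rem=1, quantum used, demote→Q1. Q0=[] Q1=[P5] Q2=[P3]
t=40-41: P5@Q1 runs 1, rem=0, completes. Q0=[] Q1=[] Q2=[P3]
t=41-48: P3@Q2 runs 7, rem=0, completes. Q0=[] Q1=[] Q2=[]

Answer: P1,P4,P2,P5,P3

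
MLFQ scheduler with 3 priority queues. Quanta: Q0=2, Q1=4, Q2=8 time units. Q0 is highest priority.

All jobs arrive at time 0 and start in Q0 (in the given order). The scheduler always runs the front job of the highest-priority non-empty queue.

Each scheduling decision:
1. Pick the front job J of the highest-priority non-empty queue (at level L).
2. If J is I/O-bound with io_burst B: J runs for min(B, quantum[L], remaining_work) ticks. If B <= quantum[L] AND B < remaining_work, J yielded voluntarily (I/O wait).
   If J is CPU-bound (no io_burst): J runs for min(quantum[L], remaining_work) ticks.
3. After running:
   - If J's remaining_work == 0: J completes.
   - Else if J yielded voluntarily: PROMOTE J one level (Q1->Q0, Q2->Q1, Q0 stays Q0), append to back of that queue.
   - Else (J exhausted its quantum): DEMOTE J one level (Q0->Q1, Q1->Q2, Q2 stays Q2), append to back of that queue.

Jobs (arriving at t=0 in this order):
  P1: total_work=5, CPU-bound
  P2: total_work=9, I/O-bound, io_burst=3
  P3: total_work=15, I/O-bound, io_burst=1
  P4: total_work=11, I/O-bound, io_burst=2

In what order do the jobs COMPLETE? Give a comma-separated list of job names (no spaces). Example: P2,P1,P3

Answer: P4,P3,P1,P2

Derivation:
t=0-2: P1@Q0 runs 2, rem=3, quantum used, demote→Q1. Q0=[P2,P3,P4] Q1=[P1] Q2=[]
t=2-4: P2@Q0 runs 2, rem=7, quantum used, demote→Q1. Q0=[P3,P4] Q1=[P1,P2] Q2=[]
t=4-5: P3@Q0 runs 1, rem=14, I/O yield, promote→Q0. Q0=[P4,P3] Q1=[P1,P2] Q2=[]
t=5-7: P4@Q0 runs 2, rem=9, I/O yield, promote→Q0. Q0=[P3,P4] Q1=[P1,P2] Q2=[]
t=7-8: P3@Q0 runs 1, rem=13, I/O yield, promote→Q0. Q0=[P4,P3] Q1=[P1,P2] Q2=[]
t=8-10: P4@Q0 runs 2, rem=7, I/O yield, promote→Q0. Q0=[P3,P4] Q1=[P1,P2] Q2=[]
t=10-11: P3@Q0 runs 1, rem=12, I/O yield, promote→Q0. Q0=[P4,P3] Q1=[P1,P2] Q2=[]
t=11-13: P4@Q0 runs 2, rem=5, I/O yield, promote→Q0. Q0=[P3,P4] Q1=[P1,P2] Q2=[]
t=13-14: P3@Q0 runs 1, rem=11, I/O yield, promote→Q0. Q0=[P4,P3] Q1=[P1,P2] Q2=[]
t=14-16: P4@Q0 runs 2, rem=3, I/O yield, promote→Q0. Q0=[P3,P4] Q1=[P1,P2] Q2=[]
t=16-17: P3@Q0 runs 1, rem=10, I/O yield, promote→Q0. Q0=[P4,P3] Q1=[P1,P2] Q2=[]
t=17-19: P4@Q0 runs 2, rem=1, I/O yield, promote→Q0. Q0=[P3,P4] Q1=[P1,P2] Q2=[]
t=19-20: P3@Q0 runs 1, rem=9, I/O yield, promote→Q0. Q0=[P4,P3] Q1=[P1,P2] Q2=[]
t=20-21: P4@Q0 runs 1, rem=0, completes. Q0=[P3] Q1=[P1,P2] Q2=[]
t=21-22: P3@Q0 runs 1, rem=8, I/O yield, promote→Q0. Q0=[P3] Q1=[P1,P2] Q2=[]
t=22-23: P3@Q0 runs 1, rem=7, I/O yield, promote→Q0. Q0=[P3] Q1=[P1,P2] Q2=[]
t=23-24: P3@Q0 runs 1, rem=6, I/O yield, promote→Q0. Q0=[P3] Q1=[P1,P2] Q2=[]
t=24-25: P3@Q0 runs 1, rem=5, I/O yield, promote→Q0. Q0=[P3] Q1=[P1,P2] Q2=[]
t=25-26: P3@Q0 runs 1, rem=4, I/O yield, promote→Q0. Q0=[P3] Q1=[P1,P2] Q2=[]
t=26-27: P3@Q0 runs 1, rem=3, I/O yield, promote→Q0. Q0=[P3] Q1=[P1,P2] Q2=[]
t=27-28: P3@Q0 runs 1, rem=2, I/O yield, promote→Q0. Q0=[P3] Q1=[P1,P2] Q2=[]
t=28-29: P3@Q0 runs 1, rem=1, I/O yield, promote→Q0. Q0=[P3] Q1=[P1,P2] Q2=[]
t=29-30: P3@Q0 runs 1, rem=0, completes. Q0=[] Q1=[P1,P2] Q2=[]
t=30-33: P1@Q1 runs 3, rem=0, completes. Q0=[] Q1=[P2] Q2=[]
t=33-36: P2@Q1 runs 3, rem=4, I/O yield, promote→Q0. Q0=[P2] Q1=[] Q2=[]
t=36-38: P2@Q0 runs 2, rem=2, quantum used, demote→Q1. Q0=[] Q1=[P2] Q2=[]
t=38-40: P2@Q1 runs 2, rem=0, completes. Q0=[] Q1=[] Q2=[]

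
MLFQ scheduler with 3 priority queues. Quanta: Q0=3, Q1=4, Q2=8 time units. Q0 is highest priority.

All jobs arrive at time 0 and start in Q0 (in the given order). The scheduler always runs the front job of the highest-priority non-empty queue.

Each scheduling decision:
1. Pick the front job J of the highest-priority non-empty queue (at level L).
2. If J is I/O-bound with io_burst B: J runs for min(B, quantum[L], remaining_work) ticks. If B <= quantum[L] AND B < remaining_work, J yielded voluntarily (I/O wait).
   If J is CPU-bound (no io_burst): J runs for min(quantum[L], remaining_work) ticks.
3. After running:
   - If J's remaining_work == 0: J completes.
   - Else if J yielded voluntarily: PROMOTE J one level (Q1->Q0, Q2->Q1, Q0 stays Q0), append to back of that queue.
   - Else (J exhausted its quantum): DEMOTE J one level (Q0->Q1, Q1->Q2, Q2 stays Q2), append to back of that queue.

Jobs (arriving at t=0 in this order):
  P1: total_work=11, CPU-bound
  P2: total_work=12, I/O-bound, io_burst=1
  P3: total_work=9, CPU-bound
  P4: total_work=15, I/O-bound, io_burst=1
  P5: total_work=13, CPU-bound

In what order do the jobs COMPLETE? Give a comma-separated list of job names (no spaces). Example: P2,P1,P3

t=0-3: P1@Q0 runs 3, rem=8, quantum used, demote→Q1. Q0=[P2,P3,P4,P5] Q1=[P1] Q2=[]
t=3-4: P2@Q0 runs 1, rem=11, I/O yield, promote→Q0. Q0=[P3,P4,P5,P2] Q1=[P1] Q2=[]
t=4-7: P3@Q0 runs 3, rem=6, quantum used, demote→Q1. Q0=[P4,P5,P2] Q1=[P1,P3] Q2=[]
t=7-8: P4@Q0 runs 1, rem=14, I/O yield, promote→Q0. Q0=[P5,P2,P4] Q1=[P1,P3] Q2=[]
t=8-11: P5@Q0 runs 3, rem=10, quantum used, demote→Q1. Q0=[P2,P4] Q1=[P1,P3,P5] Q2=[]
t=11-12: P2@Q0 runs 1, rem=10, I/O yield, promote→Q0. Q0=[P4,P2] Q1=[P1,P3,P5] Q2=[]
t=12-13: P4@Q0 runs 1, rem=13, I/O yield, promote→Q0. Q0=[P2,P4] Q1=[P1,P3,P5] Q2=[]
t=13-14: P2@Q0 runs 1, rem=9, I/O yield, promote→Q0. Q0=[P4,P2] Q1=[P1,P3,P5] Q2=[]
t=14-15: P4@Q0 runs 1, rem=12, I/O yield, promote→Q0. Q0=[P2,P4] Q1=[P1,P3,P5] Q2=[]
t=15-16: P2@Q0 runs 1, rem=8, I/O yield, promote→Q0. Q0=[P4,P2] Q1=[P1,P3,P5] Q2=[]
t=16-17: P4@Q0 runs 1, rem=11, I/O yield, promote→Q0. Q0=[P2,P4] Q1=[P1,P3,P5] Q2=[]
t=17-18: P2@Q0 runs 1, rem=7, I/O yield, promote→Q0. Q0=[P4,P2] Q1=[P1,P3,P5] Q2=[]
t=18-19: P4@Q0 runs 1, rem=10, I/O yield, promote→Q0. Q0=[P2,P4] Q1=[P1,P3,P5] Q2=[]
t=19-20: P2@Q0 runs 1, rem=6, I/O yield, promote→Q0. Q0=[P4,P2] Q1=[P1,P3,P5] Q2=[]
t=20-21: P4@Q0 runs 1, rem=9, I/O yield, promote→Q0. Q0=[P2,P4] Q1=[P1,P3,P5] Q2=[]
t=21-22: P2@Q0 runs 1, rem=5, I/O yield, promote→Q0. Q0=[P4,P2] Q1=[P1,P3,P5] Q2=[]
t=22-23: P4@Q0 runs 1, rem=8, I/O yield, promote→Q0. Q0=[P2,P4] Q1=[P1,P3,P5] Q2=[]
t=23-24: P2@Q0 runs 1, rem=4, I/O yield, promote→Q0. Q0=[P4,P2] Q1=[P1,P3,P5] Q2=[]
t=24-25: P4@Q0 runs 1, rem=7, I/O yield, promote→Q0. Q0=[P2,P4] Q1=[P1,P3,P5] Q2=[]
t=25-26: P2@Q0 runs 1, rem=3, I/O yield, promote→Q0. Q0=[P4,P2] Q1=[P1,P3,P5] Q2=[]
t=26-27: P4@Q0 runs 1, rem=6, I/O yield, promote→Q0. Q0=[P2,P4] Q1=[P1,P3,P5] Q2=[]
t=27-28: P2@Q0 runs 1, rem=2, I/O yield, promote→Q0. Q0=[P4,P2] Q1=[P1,P3,P5] Q2=[]
t=28-29: P4@Q0 runs 1, rem=5, I/O yield, promote→Q0. Q0=[P2,P4] Q1=[P1,P3,P5] Q2=[]
t=29-30: P2@Q0 runs 1, rem=1, I/O yield, promote→Q0. Q0=[P4,P2] Q1=[P1,P3,P5] Q2=[]
t=30-31: P4@Q0 runs 1, rem=4, I/O yield, promote→Q0. Q0=[P2,P4] Q1=[P1,P3,P5] Q2=[]
t=31-32: P2@Q0 runs 1, rem=0, completes. Q0=[P4] Q1=[P1,P3,P5] Q2=[]
t=32-33: P4@Q0 runs 1, rem=3, I/O yield, promote→Q0. Q0=[P4] Q1=[P1,P3,P5] Q2=[]
t=33-34: P4@Q0 runs 1, rem=2, I/O yield, promote→Q0. Q0=[P4] Q1=[P1,P3,P5] Q2=[]
t=34-35: P4@Q0 runs 1, rem=1, I/O yield, promote→Q0. Q0=[P4] Q1=[P1,P3,P5] Q2=[]
t=35-36: P4@Q0 runs 1, rem=0, completes. Q0=[] Q1=[P1,P3,P5] Q2=[]
t=36-40: P1@Q1 runs 4, rem=4, quantum used, demote→Q2. Q0=[] Q1=[P3,P5] Q2=[P1]
t=40-44: P3@Q1 runs 4, rem=2, quantum used, demote→Q2. Q0=[] Q1=[P5] Q2=[P1,P3]
t=44-48: P5@Q1 runs 4, rem=6, quantum used, demote→Q2. Q0=[] Q1=[] Q2=[P1,P3,P5]
t=48-52: P1@Q2 runs 4, rem=0, completes. Q0=[] Q1=[] Q2=[P3,P5]
t=52-54: P3@Q2 runs 2, rem=0, completes. Q0=[] Q1=[] Q2=[P5]
t=54-60: P5@Q2 runs 6, rem=0, completes. Q0=[] Q1=[] Q2=[]

Answer: P2,P4,P1,P3,P5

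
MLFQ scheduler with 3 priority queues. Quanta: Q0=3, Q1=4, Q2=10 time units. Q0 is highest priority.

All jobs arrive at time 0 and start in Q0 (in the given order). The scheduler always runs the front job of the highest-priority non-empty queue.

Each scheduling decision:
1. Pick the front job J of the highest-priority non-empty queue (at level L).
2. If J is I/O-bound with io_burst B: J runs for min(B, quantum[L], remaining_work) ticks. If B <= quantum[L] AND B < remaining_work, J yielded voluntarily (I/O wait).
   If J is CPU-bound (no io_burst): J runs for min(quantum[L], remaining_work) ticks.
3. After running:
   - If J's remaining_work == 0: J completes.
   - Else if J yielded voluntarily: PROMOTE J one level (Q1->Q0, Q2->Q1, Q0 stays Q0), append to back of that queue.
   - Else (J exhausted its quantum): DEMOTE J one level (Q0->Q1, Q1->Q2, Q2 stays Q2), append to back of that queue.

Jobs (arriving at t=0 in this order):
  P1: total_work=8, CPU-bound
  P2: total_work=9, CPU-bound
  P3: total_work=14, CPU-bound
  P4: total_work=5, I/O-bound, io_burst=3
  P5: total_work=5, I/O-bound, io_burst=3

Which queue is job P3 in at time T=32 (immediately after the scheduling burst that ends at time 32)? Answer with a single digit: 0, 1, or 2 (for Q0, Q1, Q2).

t=0-3: P1@Q0 runs 3, rem=5, quantum used, demote→Q1. Q0=[P2,P3,P4,P5] Q1=[P1] Q2=[]
t=3-6: P2@Q0 runs 3, rem=6, quantum used, demote→Q1. Q0=[P3,P4,P5] Q1=[P1,P2] Q2=[]
t=6-9: P3@Q0 runs 3, rem=11, quantum used, demote→Q1. Q0=[P4,P5] Q1=[P1,P2,P3] Q2=[]
t=9-12: P4@Q0 runs 3, rem=2, I/O yield, promote→Q0. Q0=[P5,P4] Q1=[P1,P2,P3] Q2=[]
t=12-15: P5@Q0 runs 3, rem=2, I/O yield, promote→Q0. Q0=[P4,P5] Q1=[P1,P2,P3] Q2=[]
t=15-17: P4@Q0 runs 2, rem=0, completes. Q0=[P5] Q1=[P1,P2,P3] Q2=[]
t=17-19: P5@Q0 runs 2, rem=0, completes. Q0=[] Q1=[P1,P2,P3] Q2=[]
t=19-23: P1@Q1 runs 4, rem=1, quantum used, demote→Q2. Q0=[] Q1=[P2,P3] Q2=[P1]
t=23-27: P2@Q1 runs 4, rem=2, quantum used, demote→Q2. Q0=[] Q1=[P3] Q2=[P1,P2]
t=27-31: P3@Q1 runs 4, rem=7, quantum used, demote→Q2. Q0=[] Q1=[] Q2=[P1,P2,P3]
t=31-32: P1@Q2 runs 1, rem=0, completes. Q0=[] Q1=[] Q2=[P2,P3]
t=32-34: P2@Q2 runs 2, rem=0, completes. Q0=[] Q1=[] Q2=[P3]
t=34-41: P3@Q2 runs 7, rem=0, completes. Q0=[] Q1=[] Q2=[]

Answer: 2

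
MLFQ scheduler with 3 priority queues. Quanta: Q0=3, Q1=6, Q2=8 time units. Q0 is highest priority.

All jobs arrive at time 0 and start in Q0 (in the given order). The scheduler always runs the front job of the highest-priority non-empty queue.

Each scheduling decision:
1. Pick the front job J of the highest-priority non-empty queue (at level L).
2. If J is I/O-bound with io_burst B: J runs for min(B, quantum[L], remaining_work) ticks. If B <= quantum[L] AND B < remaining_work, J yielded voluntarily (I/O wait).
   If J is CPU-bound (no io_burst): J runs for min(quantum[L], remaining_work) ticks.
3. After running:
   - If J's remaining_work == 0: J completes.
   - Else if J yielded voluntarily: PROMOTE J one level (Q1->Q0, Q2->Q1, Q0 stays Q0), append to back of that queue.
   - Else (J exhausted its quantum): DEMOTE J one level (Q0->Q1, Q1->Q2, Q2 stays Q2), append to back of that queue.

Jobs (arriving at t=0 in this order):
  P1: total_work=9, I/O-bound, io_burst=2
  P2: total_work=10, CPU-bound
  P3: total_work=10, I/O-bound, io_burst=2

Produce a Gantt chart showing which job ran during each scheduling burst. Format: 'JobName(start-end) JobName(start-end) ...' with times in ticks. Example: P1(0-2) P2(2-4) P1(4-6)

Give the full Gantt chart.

t=0-2: P1@Q0 runs 2, rem=7, I/O yield, promote→Q0. Q0=[P2,P3,P1] Q1=[] Q2=[]
t=2-5: P2@Q0 runs 3, rem=7, quantum used, demote→Q1. Q0=[P3,P1] Q1=[P2] Q2=[]
t=5-7: P3@Q0 runs 2, rem=8, I/O yield, promote→Q0. Q0=[P1,P3] Q1=[P2] Q2=[]
t=7-9: P1@Q0 runs 2, rem=5, I/O yield, promote→Q0. Q0=[P3,P1] Q1=[P2] Q2=[]
t=9-11: P3@Q0 runs 2, rem=6, I/O yield, promote→Q0. Q0=[P1,P3] Q1=[P2] Q2=[]
t=11-13: P1@Q0 runs 2, rem=3, I/O yield, promote→Q0. Q0=[P3,P1] Q1=[P2] Q2=[]
t=13-15: P3@Q0 runs 2, rem=4, I/O yield, promote→Q0. Q0=[P1,P3] Q1=[P2] Q2=[]
t=15-17: P1@Q0 runs 2, rem=1, I/O yield, promote→Q0. Q0=[P3,P1] Q1=[P2] Q2=[]
t=17-19: P3@Q0 runs 2, rem=2, I/O yield, promote→Q0. Q0=[P1,P3] Q1=[P2] Q2=[]
t=19-20: P1@Q0 runs 1, rem=0, completes. Q0=[P3] Q1=[P2] Q2=[]
t=20-22: P3@Q0 runs 2, rem=0, completes. Q0=[] Q1=[P2] Q2=[]
t=22-28: P2@Q1 runs 6, rem=1, quantum used, demote→Q2. Q0=[] Q1=[] Q2=[P2]
t=28-29: P2@Q2 runs 1, rem=0, completes. Q0=[] Q1=[] Q2=[]

Answer: P1(0-2) P2(2-5) P3(5-7) P1(7-9) P3(9-11) P1(11-13) P3(13-15) P1(15-17) P3(17-19) P1(19-20) P3(20-22) P2(22-28) P2(28-29)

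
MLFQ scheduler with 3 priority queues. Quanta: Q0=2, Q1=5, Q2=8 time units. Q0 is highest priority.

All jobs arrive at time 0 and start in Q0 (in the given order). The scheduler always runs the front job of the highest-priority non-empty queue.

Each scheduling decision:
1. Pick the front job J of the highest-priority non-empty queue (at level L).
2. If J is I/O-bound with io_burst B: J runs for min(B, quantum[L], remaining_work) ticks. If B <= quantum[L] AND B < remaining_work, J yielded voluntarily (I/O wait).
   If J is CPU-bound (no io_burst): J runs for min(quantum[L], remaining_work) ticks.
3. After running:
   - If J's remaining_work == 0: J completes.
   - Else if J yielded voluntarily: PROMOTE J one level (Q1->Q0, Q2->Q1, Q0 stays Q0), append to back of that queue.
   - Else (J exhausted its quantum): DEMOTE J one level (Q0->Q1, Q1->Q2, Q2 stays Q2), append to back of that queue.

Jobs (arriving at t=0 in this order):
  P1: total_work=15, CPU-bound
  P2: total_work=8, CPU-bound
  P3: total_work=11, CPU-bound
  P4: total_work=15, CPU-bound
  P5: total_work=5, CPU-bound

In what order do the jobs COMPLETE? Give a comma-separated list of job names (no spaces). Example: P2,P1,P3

t=0-2: P1@Q0 runs 2, rem=13, quantum used, demote→Q1. Q0=[P2,P3,P4,P5] Q1=[P1] Q2=[]
t=2-4: P2@Q0 runs 2, rem=6, quantum used, demote→Q1. Q0=[P3,P4,P5] Q1=[P1,P2] Q2=[]
t=4-6: P3@Q0 runs 2, rem=9, quantum used, demote→Q1. Q0=[P4,P5] Q1=[P1,P2,P3] Q2=[]
t=6-8: P4@Q0 runs 2, rem=13, quantum used, demote→Q1. Q0=[P5] Q1=[P1,P2,P3,P4] Q2=[]
t=8-10: P5@Q0 runs 2, rem=3, quantum used, demote→Q1. Q0=[] Q1=[P1,P2,P3,P4,P5] Q2=[]
t=10-15: P1@Q1 runs 5, rem=8, quantum used, demote→Q2. Q0=[] Q1=[P2,P3,P4,P5] Q2=[P1]
t=15-20: P2@Q1 runs 5, rem=1, quantum used, demote→Q2. Q0=[] Q1=[P3,P4,P5] Q2=[P1,P2]
t=20-25: P3@Q1 runs 5, rem=4, quantum used, demote→Q2. Q0=[] Q1=[P4,P5] Q2=[P1,P2,P3]
t=25-30: P4@Q1 runs 5, rem=8, quantum used, demote→Q2. Q0=[] Q1=[P5] Q2=[P1,P2,P3,P4]
t=30-33: P5@Q1 runs 3, rem=0, completes. Q0=[] Q1=[] Q2=[P1,P2,P3,P4]
t=33-41: P1@Q2 runs 8, rem=0, completes. Q0=[] Q1=[] Q2=[P2,P3,P4]
t=41-42: P2@Q2 runs 1, rem=0, completes. Q0=[] Q1=[] Q2=[P3,P4]
t=42-46: P3@Q2 runs 4, rem=0, completes. Q0=[] Q1=[] Q2=[P4]
t=46-54: P4@Q2 runs 8, rem=0, completes. Q0=[] Q1=[] Q2=[]

Answer: P5,P1,P2,P3,P4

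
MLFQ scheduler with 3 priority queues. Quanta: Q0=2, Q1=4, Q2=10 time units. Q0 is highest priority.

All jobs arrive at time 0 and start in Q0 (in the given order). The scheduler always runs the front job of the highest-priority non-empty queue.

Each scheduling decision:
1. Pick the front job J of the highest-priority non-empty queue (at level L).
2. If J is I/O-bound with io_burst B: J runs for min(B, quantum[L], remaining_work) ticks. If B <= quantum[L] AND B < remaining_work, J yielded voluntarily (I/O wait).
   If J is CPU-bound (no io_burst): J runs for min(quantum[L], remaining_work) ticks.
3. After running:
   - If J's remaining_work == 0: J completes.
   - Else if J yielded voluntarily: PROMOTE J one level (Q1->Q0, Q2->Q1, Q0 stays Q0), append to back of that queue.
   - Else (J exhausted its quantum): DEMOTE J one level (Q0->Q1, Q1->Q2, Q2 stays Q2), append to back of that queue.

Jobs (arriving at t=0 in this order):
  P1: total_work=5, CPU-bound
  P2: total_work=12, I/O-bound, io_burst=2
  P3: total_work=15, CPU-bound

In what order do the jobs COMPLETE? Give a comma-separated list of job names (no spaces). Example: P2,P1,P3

Answer: P2,P1,P3

Derivation:
t=0-2: P1@Q0 runs 2, rem=3, quantum used, demote→Q1. Q0=[P2,P3] Q1=[P1] Q2=[]
t=2-4: P2@Q0 runs 2, rem=10, I/O yield, promote→Q0. Q0=[P3,P2] Q1=[P1] Q2=[]
t=4-6: P3@Q0 runs 2, rem=13, quantum used, demote→Q1. Q0=[P2] Q1=[P1,P3] Q2=[]
t=6-8: P2@Q0 runs 2, rem=8, I/O yield, promote→Q0. Q0=[P2] Q1=[P1,P3] Q2=[]
t=8-10: P2@Q0 runs 2, rem=6, I/O yield, promote→Q0. Q0=[P2] Q1=[P1,P3] Q2=[]
t=10-12: P2@Q0 runs 2, rem=4, I/O yield, promote→Q0. Q0=[P2] Q1=[P1,P3] Q2=[]
t=12-14: P2@Q0 runs 2, rem=2, I/O yield, promote→Q0. Q0=[P2] Q1=[P1,P3] Q2=[]
t=14-16: P2@Q0 runs 2, rem=0, completes. Q0=[] Q1=[P1,P3] Q2=[]
t=16-19: P1@Q1 runs 3, rem=0, completes. Q0=[] Q1=[P3] Q2=[]
t=19-23: P3@Q1 runs 4, rem=9, quantum used, demote→Q2. Q0=[] Q1=[] Q2=[P3]
t=23-32: P3@Q2 runs 9, rem=0, completes. Q0=[] Q1=[] Q2=[]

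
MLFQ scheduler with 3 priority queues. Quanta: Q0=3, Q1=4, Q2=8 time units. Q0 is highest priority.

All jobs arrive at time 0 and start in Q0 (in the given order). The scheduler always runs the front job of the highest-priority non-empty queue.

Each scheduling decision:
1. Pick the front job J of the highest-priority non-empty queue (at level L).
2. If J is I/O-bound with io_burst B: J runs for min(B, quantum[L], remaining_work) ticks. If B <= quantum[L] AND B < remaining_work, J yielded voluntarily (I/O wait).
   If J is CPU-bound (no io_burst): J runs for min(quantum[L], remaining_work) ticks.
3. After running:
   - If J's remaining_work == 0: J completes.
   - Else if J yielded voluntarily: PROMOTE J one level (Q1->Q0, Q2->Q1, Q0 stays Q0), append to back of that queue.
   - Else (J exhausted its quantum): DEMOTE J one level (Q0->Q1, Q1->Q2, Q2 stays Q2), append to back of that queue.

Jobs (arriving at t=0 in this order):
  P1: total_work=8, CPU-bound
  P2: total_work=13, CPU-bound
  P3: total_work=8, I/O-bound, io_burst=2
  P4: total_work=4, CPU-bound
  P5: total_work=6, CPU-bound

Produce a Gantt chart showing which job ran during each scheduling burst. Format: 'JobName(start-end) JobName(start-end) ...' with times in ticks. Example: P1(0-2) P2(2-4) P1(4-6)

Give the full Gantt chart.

Answer: P1(0-3) P2(3-6) P3(6-8) P4(8-11) P5(11-14) P3(14-16) P3(16-18) P3(18-20) P1(20-24) P2(24-28) P4(28-29) P5(29-32) P1(32-33) P2(33-39)

Derivation:
t=0-3: P1@Q0 runs 3, rem=5, quantum used, demote→Q1. Q0=[P2,P3,P4,P5] Q1=[P1] Q2=[]
t=3-6: P2@Q0 runs 3, rem=10, quantum used, demote→Q1. Q0=[P3,P4,P5] Q1=[P1,P2] Q2=[]
t=6-8: P3@Q0 runs 2, rem=6, I/O yield, promote→Q0. Q0=[P4,P5,P3] Q1=[P1,P2] Q2=[]
t=8-11: P4@Q0 runs 3, rem=1, quantum used, demote→Q1. Q0=[P5,P3] Q1=[P1,P2,P4] Q2=[]
t=11-14: P5@Q0 runs 3, rem=3, quantum used, demote→Q1. Q0=[P3] Q1=[P1,P2,P4,P5] Q2=[]
t=14-16: P3@Q0 runs 2, rem=4, I/O yield, promote→Q0. Q0=[P3] Q1=[P1,P2,P4,P5] Q2=[]
t=16-18: P3@Q0 runs 2, rem=2, I/O yield, promote→Q0. Q0=[P3] Q1=[P1,P2,P4,P5] Q2=[]
t=18-20: P3@Q0 runs 2, rem=0, completes. Q0=[] Q1=[P1,P2,P4,P5] Q2=[]
t=20-24: P1@Q1 runs 4, rem=1, quantum used, demote→Q2. Q0=[] Q1=[P2,P4,P5] Q2=[P1]
t=24-28: P2@Q1 runs 4, rem=6, quantum used, demote→Q2. Q0=[] Q1=[P4,P5] Q2=[P1,P2]
t=28-29: P4@Q1 runs 1, rem=0, completes. Q0=[] Q1=[P5] Q2=[P1,P2]
t=29-32: P5@Q1 runs 3, rem=0, completes. Q0=[] Q1=[] Q2=[P1,P2]
t=32-33: P1@Q2 runs 1, rem=0, completes. Q0=[] Q1=[] Q2=[P2]
t=33-39: P2@Q2 runs 6, rem=0, completes. Q0=[] Q1=[] Q2=[]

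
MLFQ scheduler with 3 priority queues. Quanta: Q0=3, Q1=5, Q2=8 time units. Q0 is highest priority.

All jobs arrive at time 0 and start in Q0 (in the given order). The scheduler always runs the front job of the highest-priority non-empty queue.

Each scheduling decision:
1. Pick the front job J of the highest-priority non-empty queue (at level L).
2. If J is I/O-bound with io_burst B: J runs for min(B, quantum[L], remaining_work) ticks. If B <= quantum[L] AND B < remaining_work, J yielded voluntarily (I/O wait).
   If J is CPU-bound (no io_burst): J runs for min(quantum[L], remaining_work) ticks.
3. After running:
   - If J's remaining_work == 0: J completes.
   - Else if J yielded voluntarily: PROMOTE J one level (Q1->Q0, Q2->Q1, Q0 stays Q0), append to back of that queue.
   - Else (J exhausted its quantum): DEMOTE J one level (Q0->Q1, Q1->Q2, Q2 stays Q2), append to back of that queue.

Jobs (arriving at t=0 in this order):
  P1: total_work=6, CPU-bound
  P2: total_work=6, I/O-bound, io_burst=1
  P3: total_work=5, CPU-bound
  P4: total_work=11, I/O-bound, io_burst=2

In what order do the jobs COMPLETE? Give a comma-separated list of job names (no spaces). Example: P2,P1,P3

Answer: P2,P4,P1,P3

Derivation:
t=0-3: P1@Q0 runs 3, rem=3, quantum used, demote→Q1. Q0=[P2,P3,P4] Q1=[P1] Q2=[]
t=3-4: P2@Q0 runs 1, rem=5, I/O yield, promote→Q0. Q0=[P3,P4,P2] Q1=[P1] Q2=[]
t=4-7: P3@Q0 runs 3, rem=2, quantum used, demote→Q1. Q0=[P4,P2] Q1=[P1,P3] Q2=[]
t=7-9: P4@Q0 runs 2, rem=9, I/O yield, promote→Q0. Q0=[P2,P4] Q1=[P1,P3] Q2=[]
t=9-10: P2@Q0 runs 1, rem=4, I/O yield, promote→Q0. Q0=[P4,P2] Q1=[P1,P3] Q2=[]
t=10-12: P4@Q0 runs 2, rem=7, I/O yield, promote→Q0. Q0=[P2,P4] Q1=[P1,P3] Q2=[]
t=12-13: P2@Q0 runs 1, rem=3, I/O yield, promote→Q0. Q0=[P4,P2] Q1=[P1,P3] Q2=[]
t=13-15: P4@Q0 runs 2, rem=5, I/O yield, promote→Q0. Q0=[P2,P4] Q1=[P1,P3] Q2=[]
t=15-16: P2@Q0 runs 1, rem=2, I/O yield, promote→Q0. Q0=[P4,P2] Q1=[P1,P3] Q2=[]
t=16-18: P4@Q0 runs 2, rem=3, I/O yield, promote→Q0. Q0=[P2,P4] Q1=[P1,P3] Q2=[]
t=18-19: P2@Q0 runs 1, rem=1, I/O yield, promote→Q0. Q0=[P4,P2] Q1=[P1,P3] Q2=[]
t=19-21: P4@Q0 runs 2, rem=1, I/O yield, promote→Q0. Q0=[P2,P4] Q1=[P1,P3] Q2=[]
t=21-22: P2@Q0 runs 1, rem=0, completes. Q0=[P4] Q1=[P1,P3] Q2=[]
t=22-23: P4@Q0 runs 1, rem=0, completes. Q0=[] Q1=[P1,P3] Q2=[]
t=23-26: P1@Q1 runs 3, rem=0, completes. Q0=[] Q1=[P3] Q2=[]
t=26-28: P3@Q1 runs 2, rem=0, completes. Q0=[] Q1=[] Q2=[]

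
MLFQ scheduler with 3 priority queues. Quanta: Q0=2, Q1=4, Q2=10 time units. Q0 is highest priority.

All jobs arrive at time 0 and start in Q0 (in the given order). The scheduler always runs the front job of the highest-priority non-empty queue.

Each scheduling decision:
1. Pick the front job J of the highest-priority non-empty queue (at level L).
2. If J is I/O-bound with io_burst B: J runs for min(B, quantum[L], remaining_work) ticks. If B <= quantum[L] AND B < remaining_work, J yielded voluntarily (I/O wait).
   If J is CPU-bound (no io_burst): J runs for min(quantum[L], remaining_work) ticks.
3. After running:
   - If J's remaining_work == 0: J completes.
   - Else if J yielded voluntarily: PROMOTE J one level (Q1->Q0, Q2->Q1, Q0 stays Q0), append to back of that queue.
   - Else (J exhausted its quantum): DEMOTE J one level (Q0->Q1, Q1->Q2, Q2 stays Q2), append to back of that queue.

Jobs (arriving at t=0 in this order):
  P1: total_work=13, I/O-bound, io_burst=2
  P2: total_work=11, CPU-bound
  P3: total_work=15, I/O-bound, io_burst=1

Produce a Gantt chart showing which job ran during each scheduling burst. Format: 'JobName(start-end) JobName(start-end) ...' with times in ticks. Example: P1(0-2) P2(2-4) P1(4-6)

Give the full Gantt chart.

t=0-2: P1@Q0 runs 2, rem=11, I/O yield, promote→Q0. Q0=[P2,P3,P1] Q1=[] Q2=[]
t=2-4: P2@Q0 runs 2, rem=9, quantum used, demote→Q1. Q0=[P3,P1] Q1=[P2] Q2=[]
t=4-5: P3@Q0 runs 1, rem=14, I/O yield, promote→Q0. Q0=[P1,P3] Q1=[P2] Q2=[]
t=5-7: P1@Q0 runs 2, rem=9, I/O yield, promote→Q0. Q0=[P3,P1] Q1=[P2] Q2=[]
t=7-8: P3@Q0 runs 1, rem=13, I/O yield, promote→Q0. Q0=[P1,P3] Q1=[P2] Q2=[]
t=8-10: P1@Q0 runs 2, rem=7, I/O yield, promote→Q0. Q0=[P3,P1] Q1=[P2] Q2=[]
t=10-11: P3@Q0 runs 1, rem=12, I/O yield, promote→Q0. Q0=[P1,P3] Q1=[P2] Q2=[]
t=11-13: P1@Q0 runs 2, rem=5, I/O yield, promote→Q0. Q0=[P3,P1] Q1=[P2] Q2=[]
t=13-14: P3@Q0 runs 1, rem=11, I/O yield, promote→Q0. Q0=[P1,P3] Q1=[P2] Q2=[]
t=14-16: P1@Q0 runs 2, rem=3, I/O yield, promote→Q0. Q0=[P3,P1] Q1=[P2] Q2=[]
t=16-17: P3@Q0 runs 1, rem=10, I/O yield, promote→Q0. Q0=[P1,P3] Q1=[P2] Q2=[]
t=17-19: P1@Q0 runs 2, rem=1, I/O yield, promote→Q0. Q0=[P3,P1] Q1=[P2] Q2=[]
t=19-20: P3@Q0 runs 1, rem=9, I/O yield, promote→Q0. Q0=[P1,P3] Q1=[P2] Q2=[]
t=20-21: P1@Q0 runs 1, rem=0, completes. Q0=[P3] Q1=[P2] Q2=[]
t=21-22: P3@Q0 runs 1, rem=8, I/O yield, promote→Q0. Q0=[P3] Q1=[P2] Q2=[]
t=22-23: P3@Q0 runs 1, rem=7, I/O yield, promote→Q0. Q0=[P3] Q1=[P2] Q2=[]
t=23-24: P3@Q0 runs 1, rem=6, I/O yield, promote→Q0. Q0=[P3] Q1=[P2] Q2=[]
t=24-25: P3@Q0 runs 1, rem=5, I/O yield, promote→Q0. Q0=[P3] Q1=[P2] Q2=[]
t=25-26: P3@Q0 runs 1, rem=4, I/O yield, promote→Q0. Q0=[P3] Q1=[P2] Q2=[]
t=26-27: P3@Q0 runs 1, rem=3, I/O yield, promote→Q0. Q0=[P3] Q1=[P2] Q2=[]
t=27-28: P3@Q0 runs 1, rem=2, I/O yield, promote→Q0. Q0=[P3] Q1=[P2] Q2=[]
t=28-29: P3@Q0 runs 1, rem=1, I/O yield, promote→Q0. Q0=[P3] Q1=[P2] Q2=[]
t=29-30: P3@Q0 runs 1, rem=0, completes. Q0=[] Q1=[P2] Q2=[]
t=30-34: P2@Q1 runs 4, rem=5, quantum used, demote→Q2. Q0=[] Q1=[] Q2=[P2]
t=34-39: P2@Q2 runs 5, rem=0, completes. Q0=[] Q1=[] Q2=[]

Answer: P1(0-2) P2(2-4) P3(4-5) P1(5-7) P3(7-8) P1(8-10) P3(10-11) P1(11-13) P3(13-14) P1(14-16) P3(16-17) P1(17-19) P3(19-20) P1(20-21) P3(21-22) P3(22-23) P3(23-24) P3(24-25) P3(25-26) P3(26-27) P3(27-28) P3(28-29) P3(29-30) P2(30-34) P2(34-39)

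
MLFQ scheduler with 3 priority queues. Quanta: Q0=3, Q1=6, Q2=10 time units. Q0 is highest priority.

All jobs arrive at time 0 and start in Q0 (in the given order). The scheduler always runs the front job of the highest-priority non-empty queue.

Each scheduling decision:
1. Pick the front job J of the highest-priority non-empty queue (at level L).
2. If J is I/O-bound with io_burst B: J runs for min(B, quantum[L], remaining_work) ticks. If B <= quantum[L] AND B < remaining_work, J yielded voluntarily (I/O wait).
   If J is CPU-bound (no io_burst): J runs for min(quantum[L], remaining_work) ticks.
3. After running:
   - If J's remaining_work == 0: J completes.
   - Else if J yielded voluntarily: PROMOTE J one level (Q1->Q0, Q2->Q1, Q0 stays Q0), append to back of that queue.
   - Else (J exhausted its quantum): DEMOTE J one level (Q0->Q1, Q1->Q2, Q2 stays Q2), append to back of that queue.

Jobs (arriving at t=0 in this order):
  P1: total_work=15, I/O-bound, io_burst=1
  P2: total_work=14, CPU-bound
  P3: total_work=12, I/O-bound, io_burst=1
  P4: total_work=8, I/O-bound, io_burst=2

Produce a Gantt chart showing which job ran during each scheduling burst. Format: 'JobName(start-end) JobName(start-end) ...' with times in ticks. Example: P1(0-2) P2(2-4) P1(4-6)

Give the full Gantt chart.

Answer: P1(0-1) P2(1-4) P3(4-5) P4(5-7) P1(7-8) P3(8-9) P4(9-11) P1(11-12) P3(12-13) P4(13-15) P1(15-16) P3(16-17) P4(17-19) P1(19-20) P3(20-21) P1(21-22) P3(22-23) P1(23-24) P3(24-25) P1(25-26) P3(26-27) P1(27-28) P3(28-29) P1(29-30) P3(30-31) P1(31-32) P3(32-33) P1(33-34) P3(34-35) P1(35-36) P1(36-37) P1(37-38) P2(38-44) P2(44-49)

Derivation:
t=0-1: P1@Q0 runs 1, rem=14, I/O yield, promote→Q0. Q0=[P2,P3,P4,P1] Q1=[] Q2=[]
t=1-4: P2@Q0 runs 3, rem=11, quantum used, demote→Q1. Q0=[P3,P4,P1] Q1=[P2] Q2=[]
t=4-5: P3@Q0 runs 1, rem=11, I/O yield, promote→Q0. Q0=[P4,P1,P3] Q1=[P2] Q2=[]
t=5-7: P4@Q0 runs 2, rem=6, I/O yield, promote→Q0. Q0=[P1,P3,P4] Q1=[P2] Q2=[]
t=7-8: P1@Q0 runs 1, rem=13, I/O yield, promote→Q0. Q0=[P3,P4,P1] Q1=[P2] Q2=[]
t=8-9: P3@Q0 runs 1, rem=10, I/O yield, promote→Q0. Q0=[P4,P1,P3] Q1=[P2] Q2=[]
t=9-11: P4@Q0 runs 2, rem=4, I/O yield, promote→Q0. Q0=[P1,P3,P4] Q1=[P2] Q2=[]
t=11-12: P1@Q0 runs 1, rem=12, I/O yield, promote→Q0. Q0=[P3,P4,P1] Q1=[P2] Q2=[]
t=12-13: P3@Q0 runs 1, rem=9, I/O yield, promote→Q0. Q0=[P4,P1,P3] Q1=[P2] Q2=[]
t=13-15: P4@Q0 runs 2, rem=2, I/O yield, promote→Q0. Q0=[P1,P3,P4] Q1=[P2] Q2=[]
t=15-16: P1@Q0 runs 1, rem=11, I/O yield, promote→Q0. Q0=[P3,P4,P1] Q1=[P2] Q2=[]
t=16-17: P3@Q0 runs 1, rem=8, I/O yield, promote→Q0. Q0=[P4,P1,P3] Q1=[P2] Q2=[]
t=17-19: P4@Q0 runs 2, rem=0, completes. Q0=[P1,P3] Q1=[P2] Q2=[]
t=19-20: P1@Q0 runs 1, rem=10, I/O yield, promote→Q0. Q0=[P3,P1] Q1=[P2] Q2=[]
t=20-21: P3@Q0 runs 1, rem=7, I/O yield, promote→Q0. Q0=[P1,P3] Q1=[P2] Q2=[]
t=21-22: P1@Q0 runs 1, rem=9, I/O yield, promote→Q0. Q0=[P3,P1] Q1=[P2] Q2=[]
t=22-23: P3@Q0 runs 1, rem=6, I/O yield, promote→Q0. Q0=[P1,P3] Q1=[P2] Q2=[]
t=23-24: P1@Q0 runs 1, rem=8, I/O yield, promote→Q0. Q0=[P3,P1] Q1=[P2] Q2=[]
t=24-25: P3@Q0 runs 1, rem=5, I/O yield, promote→Q0. Q0=[P1,P3] Q1=[P2] Q2=[]
t=25-26: P1@Q0 runs 1, rem=7, I/O yield, promote→Q0. Q0=[P3,P1] Q1=[P2] Q2=[]
t=26-27: P3@Q0 runs 1, rem=4, I/O yield, promote→Q0. Q0=[P1,P3] Q1=[P2] Q2=[]
t=27-28: P1@Q0 runs 1, rem=6, I/O yield, promote→Q0. Q0=[P3,P1] Q1=[P2] Q2=[]
t=28-29: P3@Q0 runs 1, rem=3, I/O yield, promote→Q0. Q0=[P1,P3] Q1=[P2] Q2=[]
t=29-30: P1@Q0 runs 1, rem=5, I/O yield, promote→Q0. Q0=[P3,P1] Q1=[P2] Q2=[]
t=30-31: P3@Q0 runs 1, rem=2, I/O yield, promote→Q0. Q0=[P1,P3] Q1=[P2] Q2=[]
t=31-32: P1@Q0 runs 1, rem=4, I/O yield, promote→Q0. Q0=[P3,P1] Q1=[P2] Q2=[]
t=32-33: P3@Q0 runs 1, rem=1, I/O yield, promote→Q0. Q0=[P1,P3] Q1=[P2] Q2=[]
t=33-34: P1@Q0 runs 1, rem=3, I/O yield, promote→Q0. Q0=[P3,P1] Q1=[P2] Q2=[]
t=34-35: P3@Q0 runs 1, rem=0, completes. Q0=[P1] Q1=[P2] Q2=[]
t=35-36: P1@Q0 runs 1, rem=2, I/O yield, promote→Q0. Q0=[P1] Q1=[P2] Q2=[]
t=36-37: P1@Q0 runs 1, rem=1, I/O yield, promote→Q0. Q0=[P1] Q1=[P2] Q2=[]
t=37-38: P1@Q0 runs 1, rem=0, completes. Q0=[] Q1=[P2] Q2=[]
t=38-44: P2@Q1 runs 6, rem=5, quantum used, demote→Q2. Q0=[] Q1=[] Q2=[P2]
t=44-49: P2@Q2 runs 5, rem=0, completes. Q0=[] Q1=[] Q2=[]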